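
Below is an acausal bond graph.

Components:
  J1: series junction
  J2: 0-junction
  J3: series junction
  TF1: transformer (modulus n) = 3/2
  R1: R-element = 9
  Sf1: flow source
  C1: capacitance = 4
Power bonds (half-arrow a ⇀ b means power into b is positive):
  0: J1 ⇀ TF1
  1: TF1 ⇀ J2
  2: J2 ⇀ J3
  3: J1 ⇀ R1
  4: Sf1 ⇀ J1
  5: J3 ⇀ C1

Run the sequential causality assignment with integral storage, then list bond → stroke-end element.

β0 |J1
β1 |TF1
β2 |J2
β3 |J1
β4 |Sf1
β5 |J3

bond 4 stroke at Sf1  (Sf1 (Sf) sets flow on bond)
bond 0 stroke at J1  (common-f at J1 fixed by 4)
bond 3 stroke at J1  (common-f at J1 fixed by 4)
bond 1 stroke at TF1  (through TF1, causality passes straight; one stroke at TF1)
bond 2 stroke at J2  (only one effort-in slot at J2)
bond 5 stroke at J3  (J3 flow already set via bond 2)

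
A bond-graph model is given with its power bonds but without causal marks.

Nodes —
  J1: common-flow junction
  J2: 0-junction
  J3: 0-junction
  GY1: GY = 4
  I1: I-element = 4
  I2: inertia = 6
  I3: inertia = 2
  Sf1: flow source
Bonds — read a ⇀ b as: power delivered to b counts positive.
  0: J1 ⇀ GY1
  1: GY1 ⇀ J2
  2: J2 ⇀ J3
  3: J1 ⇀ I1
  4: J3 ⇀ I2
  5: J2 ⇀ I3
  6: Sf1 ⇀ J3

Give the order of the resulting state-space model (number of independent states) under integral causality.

3  (I1, I2, I3 all integral)

bond 6 →Sf1  (Sf1 fixes flow; stroke at Sf1)
bond 3 →I1  (I1 outputs flow p/I1)
bond 0 →J1  (common-f at J1 fixed by 3)
bond 1 →J2  (GY GY1: same side as bond 0)
bond 2 →J3  (common-e at J2 fixed by 1)
bond 5 →I3  (common-e at J2 fixed by 1)
bond 4 →I2  (common-e at J3 fixed by 2)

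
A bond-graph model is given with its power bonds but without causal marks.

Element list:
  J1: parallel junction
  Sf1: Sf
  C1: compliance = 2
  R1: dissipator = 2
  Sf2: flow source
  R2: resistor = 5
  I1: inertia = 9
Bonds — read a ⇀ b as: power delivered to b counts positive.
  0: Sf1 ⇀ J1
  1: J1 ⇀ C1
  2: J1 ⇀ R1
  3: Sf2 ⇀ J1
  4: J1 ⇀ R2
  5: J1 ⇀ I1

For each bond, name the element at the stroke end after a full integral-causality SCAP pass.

β0 stroke→Sf1  (Sf1 (Sf) sets flow on bond)
β3 stroke→Sf2  (Sf2: flow source, stroke at near end)
β1 stroke→J1  (C1 outputs effort q/C1)
β2 stroke→R1  (J1 effort already set via bond 1)
β4 stroke→R2  (common-e at J1 fixed by 1)
β5 stroke→I1  (J1: bond 1 brought effort, rest push out)

β0 stroke→Sf1
β1 stroke→J1
β2 stroke→R1
β3 stroke→Sf2
β4 stroke→R2
β5 stroke→I1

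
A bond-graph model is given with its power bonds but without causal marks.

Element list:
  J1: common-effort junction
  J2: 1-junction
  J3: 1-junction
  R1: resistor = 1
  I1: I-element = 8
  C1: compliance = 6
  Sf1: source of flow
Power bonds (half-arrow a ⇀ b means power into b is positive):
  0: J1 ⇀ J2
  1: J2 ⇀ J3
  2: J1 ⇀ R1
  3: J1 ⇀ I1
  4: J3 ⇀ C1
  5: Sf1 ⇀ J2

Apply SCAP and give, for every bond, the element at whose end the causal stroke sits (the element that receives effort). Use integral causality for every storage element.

#5 |Sf1  (Sf1: flow source, stroke at near end)
#0 |J2  (common-f at J2 fixed by 5)
#1 |J2  (J2 flow already set via bond 5)
#4 |J3  (1-jn J3 has f-setter on 1)
#3 |I1  (I1: I, integral causality)
#2 |J1  (J1 needs exactly one e-in)

β0 stroke→J2
β1 stroke→J2
β2 stroke→J1
β3 stroke→I1
β4 stroke→J3
β5 stroke→Sf1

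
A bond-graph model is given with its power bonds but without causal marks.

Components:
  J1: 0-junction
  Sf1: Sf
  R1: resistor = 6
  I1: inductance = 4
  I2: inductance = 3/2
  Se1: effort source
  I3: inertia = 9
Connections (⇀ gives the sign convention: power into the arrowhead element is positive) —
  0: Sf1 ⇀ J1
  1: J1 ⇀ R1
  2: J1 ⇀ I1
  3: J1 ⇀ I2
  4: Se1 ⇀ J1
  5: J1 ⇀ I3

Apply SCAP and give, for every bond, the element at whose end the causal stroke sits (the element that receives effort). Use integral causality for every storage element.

β0 stroke→Sf1  (source Sf1 imposes f)
β4 stroke→J1  (source Se1 imposes e)
β1 stroke→R1  (J1: bond 4 brought effort, rest push out)
β2 stroke→I1  (common-e at J1 fixed by 4)
β3 stroke→I2  (0-jn J1 has e-setter on 4)
β5 stroke→I3  (0-jn J1 has e-setter on 4)

b0 →Sf1
b1 →R1
b2 →I1
b3 →I2
b4 →J1
b5 →I3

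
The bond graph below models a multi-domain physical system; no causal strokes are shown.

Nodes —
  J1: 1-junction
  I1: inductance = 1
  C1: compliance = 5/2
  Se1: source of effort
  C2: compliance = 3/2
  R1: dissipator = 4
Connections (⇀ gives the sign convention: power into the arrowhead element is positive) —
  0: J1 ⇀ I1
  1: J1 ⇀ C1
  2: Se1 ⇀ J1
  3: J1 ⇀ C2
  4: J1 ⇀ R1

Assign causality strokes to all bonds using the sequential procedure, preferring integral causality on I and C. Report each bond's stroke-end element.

b2 stroke at J1  (Se1: effort source, stroke at far end)
b0 stroke at I1  (I1 outputs flow p/I1)
b1 stroke at J1  (J1 flow already set via bond 0)
b3 stroke at J1  (common-f at J1 fixed by 0)
b4 stroke at J1  (J1 flow already set via bond 0)

bond 0 |I1
bond 1 |J1
bond 2 |J1
bond 3 |J1
bond 4 |J1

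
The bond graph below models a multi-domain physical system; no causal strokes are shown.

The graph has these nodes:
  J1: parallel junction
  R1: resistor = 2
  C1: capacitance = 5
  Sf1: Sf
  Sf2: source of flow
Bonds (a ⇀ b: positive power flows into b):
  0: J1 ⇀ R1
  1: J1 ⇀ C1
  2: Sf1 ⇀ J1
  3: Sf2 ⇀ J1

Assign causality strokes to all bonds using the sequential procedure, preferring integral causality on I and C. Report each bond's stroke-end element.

b0 |R1
b1 |J1
b2 |Sf1
b3 |Sf2

β2 |Sf1  (Sf1: flow source, stroke at near end)
β3 |Sf2  (Sf2 (Sf) sets flow on bond)
β1 |J1  (C1 outputs effort q/C1)
β0 |R1  (0-jn J1 has e-setter on 1)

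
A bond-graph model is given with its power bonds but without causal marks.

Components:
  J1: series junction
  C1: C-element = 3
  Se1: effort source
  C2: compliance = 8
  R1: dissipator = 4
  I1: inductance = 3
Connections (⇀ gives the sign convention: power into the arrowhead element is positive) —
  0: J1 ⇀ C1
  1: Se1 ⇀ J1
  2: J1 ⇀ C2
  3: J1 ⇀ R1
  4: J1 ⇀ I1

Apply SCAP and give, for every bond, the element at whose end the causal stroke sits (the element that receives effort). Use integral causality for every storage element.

β0 |J1
β1 |J1
β2 |J1
β3 |J1
β4 |I1

#1 →J1  (Se1 (Se) sets effort on bond)
#0 →J1  (prefer integral on C1)
#2 →J1  (C2 integral (e out))
#4 →I1  (prefer integral on I1)
#3 →J1  (J1 flow already set via bond 4)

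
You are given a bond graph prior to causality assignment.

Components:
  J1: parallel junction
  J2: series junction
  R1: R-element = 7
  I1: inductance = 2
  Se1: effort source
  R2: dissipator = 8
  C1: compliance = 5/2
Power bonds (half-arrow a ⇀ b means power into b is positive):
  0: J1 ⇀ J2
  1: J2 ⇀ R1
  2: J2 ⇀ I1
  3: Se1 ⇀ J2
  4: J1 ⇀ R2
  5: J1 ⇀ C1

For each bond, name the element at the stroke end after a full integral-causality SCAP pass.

#0 |J2
#1 |J2
#2 |I1
#3 |J2
#4 |R2
#5 |J1

β3 stroke at J2  (Se1 (Se) sets effort on bond)
β2 stroke at I1  (I1 integral (f out))
β0 stroke at J2  (1-jn J2 has f-setter on 2)
β1 stroke at J2  (common-f at J2 fixed by 2)
β5 stroke at J1  (C1 outputs effort q/C1)
β4 stroke at R2  (J1: bond 5 brought effort, rest push out)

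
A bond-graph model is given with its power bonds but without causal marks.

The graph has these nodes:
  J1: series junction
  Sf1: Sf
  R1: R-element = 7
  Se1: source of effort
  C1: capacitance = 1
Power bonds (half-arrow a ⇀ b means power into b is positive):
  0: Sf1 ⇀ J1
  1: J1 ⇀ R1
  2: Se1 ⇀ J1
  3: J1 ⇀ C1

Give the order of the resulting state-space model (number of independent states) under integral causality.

1  (C1 all integral)

b0 stroke at Sf1  (source Sf1 imposes f)
b2 stroke at J1  (Se1: effort source, stroke at far end)
b1 stroke at J1  (J1: bond 0 brought flow, rest push out)
b3 stroke at J1  (J1: bond 0 brought flow, rest push out)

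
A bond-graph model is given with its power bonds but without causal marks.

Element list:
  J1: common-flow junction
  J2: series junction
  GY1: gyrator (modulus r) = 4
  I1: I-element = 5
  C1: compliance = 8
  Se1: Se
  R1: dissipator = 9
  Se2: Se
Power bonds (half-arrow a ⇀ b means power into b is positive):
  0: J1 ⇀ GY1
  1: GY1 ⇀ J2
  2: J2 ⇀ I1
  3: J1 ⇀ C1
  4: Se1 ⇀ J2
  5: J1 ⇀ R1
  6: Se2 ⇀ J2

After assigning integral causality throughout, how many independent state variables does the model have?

b4 →J2  (Se1: effort source, stroke at far end)
b6 →J2  (Se2 fixes effort; stroke away)
b2 →I1  (I1 integral (f out))
b1 →J2  (1-jn J2 has f-setter on 2)
b0 →J1  (GY1 both-in/both-out from 1)
b3 →J1  (prefer integral on C1)
b5 →R1  (J1 needs exactly one f-in)

2  (C1, I1 all integral)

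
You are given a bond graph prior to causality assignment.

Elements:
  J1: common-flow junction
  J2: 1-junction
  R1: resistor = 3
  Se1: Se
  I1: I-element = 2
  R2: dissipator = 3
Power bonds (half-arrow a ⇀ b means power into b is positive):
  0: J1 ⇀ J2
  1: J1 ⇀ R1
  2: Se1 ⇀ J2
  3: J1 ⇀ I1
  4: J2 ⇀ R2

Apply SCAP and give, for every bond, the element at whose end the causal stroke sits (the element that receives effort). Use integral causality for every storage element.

β2 |J2  (source Se1 imposes e)
β3 |I1  (I1: I, integral causality)
β0 |J1  (J1 flow already set via bond 3)
β1 |J1  (J1 flow already set via bond 3)
β4 |J2  (common-f at J2 fixed by 0)

b0 →J1
b1 →J1
b2 →J2
b3 →I1
b4 →J2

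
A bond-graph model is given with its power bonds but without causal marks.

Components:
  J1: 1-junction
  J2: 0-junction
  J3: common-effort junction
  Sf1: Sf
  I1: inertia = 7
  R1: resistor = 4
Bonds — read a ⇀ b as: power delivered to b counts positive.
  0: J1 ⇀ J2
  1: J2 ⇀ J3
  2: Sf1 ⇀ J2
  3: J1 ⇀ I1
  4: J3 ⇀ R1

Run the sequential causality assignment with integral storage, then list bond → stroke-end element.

bond 0 stroke at J1
bond 1 stroke at J2
bond 2 stroke at Sf1
bond 3 stroke at I1
bond 4 stroke at J3

bond 2 stroke→Sf1  (Sf1 fixes flow; stroke at Sf1)
bond 3 stroke→I1  (I1 integral (f out))
bond 0 stroke→J1  (J1: bond 3 brought flow, rest push out)
bond 1 stroke→J2  (J2 needs exactly one e-in)
bond 4 stroke→J3  (J3: last free bond brings effort in)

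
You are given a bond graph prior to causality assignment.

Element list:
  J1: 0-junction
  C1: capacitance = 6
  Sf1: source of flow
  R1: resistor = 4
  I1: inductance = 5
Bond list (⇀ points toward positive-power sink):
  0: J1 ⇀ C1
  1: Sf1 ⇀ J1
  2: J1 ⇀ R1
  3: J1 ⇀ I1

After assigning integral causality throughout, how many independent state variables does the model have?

bond 1 |Sf1  (source Sf1 imposes f)
bond 0 |J1  (C1 integral (e out))
bond 2 |R1  (0-jn J1 has e-setter on 0)
bond 3 |I1  (J1: bond 0 brought effort, rest push out)

2  (C1, I1 all integral)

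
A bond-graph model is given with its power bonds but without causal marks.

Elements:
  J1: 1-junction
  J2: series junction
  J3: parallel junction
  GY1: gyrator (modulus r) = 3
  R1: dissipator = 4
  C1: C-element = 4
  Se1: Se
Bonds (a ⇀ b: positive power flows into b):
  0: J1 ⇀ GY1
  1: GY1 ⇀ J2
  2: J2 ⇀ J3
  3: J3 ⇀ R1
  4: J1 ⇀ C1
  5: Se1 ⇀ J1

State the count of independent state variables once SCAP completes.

bond 5 |J1  (Se1: effort source, stroke at far end)
bond 4 |J1  (C1 outputs effort q/C1)
bond 0 |GY1  (only one flow-in slot at J1)
bond 1 |GY1  (GY1: gyrator matches bond 0)
bond 2 |J2  (1-jn J2 has f-setter on 1)
bond 3 |J3  (J3 needs exactly one e-in)

1  (C1 all integral)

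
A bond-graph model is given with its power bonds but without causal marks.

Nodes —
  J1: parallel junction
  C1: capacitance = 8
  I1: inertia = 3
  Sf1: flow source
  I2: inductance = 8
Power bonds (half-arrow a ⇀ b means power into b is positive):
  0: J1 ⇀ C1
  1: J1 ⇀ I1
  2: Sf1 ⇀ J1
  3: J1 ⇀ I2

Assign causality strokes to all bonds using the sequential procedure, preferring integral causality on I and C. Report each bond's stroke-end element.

β0 stroke→J1
β1 stroke→I1
β2 stroke→Sf1
β3 stroke→I2

b2 |Sf1  (Sf1 (Sf) sets flow on bond)
b0 |J1  (prefer integral on C1)
b1 |I1  (common-e at J1 fixed by 0)
b3 |I2  (J1: bond 0 brought effort, rest push out)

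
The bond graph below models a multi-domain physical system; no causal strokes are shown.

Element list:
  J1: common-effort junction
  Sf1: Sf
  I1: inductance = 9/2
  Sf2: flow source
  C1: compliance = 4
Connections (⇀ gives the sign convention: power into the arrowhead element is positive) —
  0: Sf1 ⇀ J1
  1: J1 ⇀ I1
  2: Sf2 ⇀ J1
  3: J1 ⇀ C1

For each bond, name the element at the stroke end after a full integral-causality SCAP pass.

b0 →Sf1  (Sf1: flow source, stroke at near end)
b2 →Sf2  (source Sf2 imposes f)
b1 →I1  (I1 outputs flow p/I1)
b3 →J1  (only one effort-in slot at J1)

bond 0 →Sf1
bond 1 →I1
bond 2 →Sf2
bond 3 →J1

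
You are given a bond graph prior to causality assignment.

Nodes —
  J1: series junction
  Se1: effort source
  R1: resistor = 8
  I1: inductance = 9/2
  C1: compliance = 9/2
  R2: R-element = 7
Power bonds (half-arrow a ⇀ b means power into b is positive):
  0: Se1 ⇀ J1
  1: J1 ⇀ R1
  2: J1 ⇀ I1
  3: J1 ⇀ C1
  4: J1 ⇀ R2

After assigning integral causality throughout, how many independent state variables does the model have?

β0 stroke→J1  (Se1 fixes effort; stroke away)
β2 stroke→I1  (I1 integral (f out))
β1 stroke→J1  (common-f at J1 fixed by 2)
β3 stroke→J1  (1-jn J1 has f-setter on 2)
β4 stroke→J1  (J1: bond 2 brought flow, rest push out)

2  (C1, I1 all integral)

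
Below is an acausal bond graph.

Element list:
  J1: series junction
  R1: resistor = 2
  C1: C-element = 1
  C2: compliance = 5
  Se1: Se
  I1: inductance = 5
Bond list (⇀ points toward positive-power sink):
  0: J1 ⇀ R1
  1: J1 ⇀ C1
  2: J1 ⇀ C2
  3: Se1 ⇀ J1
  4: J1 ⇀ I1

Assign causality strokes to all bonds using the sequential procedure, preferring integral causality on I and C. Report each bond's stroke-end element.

β0 →J1
β1 →J1
β2 →J1
β3 →J1
β4 →I1

bond 3 →J1  (source Se1 imposes e)
bond 1 →J1  (C1 integral (e out))
bond 2 →J1  (C2: C, integral causality)
bond 4 →I1  (I1 integral (f out))
bond 0 →J1  (1-jn J1 has f-setter on 4)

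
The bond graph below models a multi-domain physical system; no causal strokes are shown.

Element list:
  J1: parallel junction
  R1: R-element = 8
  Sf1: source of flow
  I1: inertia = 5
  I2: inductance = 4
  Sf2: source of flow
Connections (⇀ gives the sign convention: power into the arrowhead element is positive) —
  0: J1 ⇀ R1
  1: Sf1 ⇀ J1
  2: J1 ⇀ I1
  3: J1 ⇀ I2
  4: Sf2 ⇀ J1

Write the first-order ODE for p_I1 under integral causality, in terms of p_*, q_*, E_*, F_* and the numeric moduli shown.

β1 →Sf1  (Sf1 (Sf) sets flow on bond)
β4 →Sf2  (Sf2 fixes flow; stroke at Sf2)
β2 →I1  (I1 integral (f out))
β3 →I2  (prefer integral on I2)
β0 →J1  (closing 0-jn rule on J1)

dp_I1/dt = 8*F_Sf1 + 8*F_Sf2 - 8*p_I1/5 - 2*p_I2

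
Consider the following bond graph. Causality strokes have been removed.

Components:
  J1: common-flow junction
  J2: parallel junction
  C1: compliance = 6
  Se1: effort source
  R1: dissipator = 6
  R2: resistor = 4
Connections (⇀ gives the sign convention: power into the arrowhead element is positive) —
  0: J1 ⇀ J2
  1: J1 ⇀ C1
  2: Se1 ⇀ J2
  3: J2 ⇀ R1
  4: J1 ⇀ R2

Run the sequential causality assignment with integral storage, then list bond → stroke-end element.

b2 stroke at J2  (source Se1 imposes e)
b0 stroke at J1  (0-jn J2 has e-setter on 2)
b3 stroke at R1  (J2 effort already set via bond 2)
b1 stroke at J1  (C1: C, integral causality)
b4 stroke at R2  (J1: last free bond brings flow in)

b0 →J1
b1 →J1
b2 →J2
b3 →R1
b4 →R2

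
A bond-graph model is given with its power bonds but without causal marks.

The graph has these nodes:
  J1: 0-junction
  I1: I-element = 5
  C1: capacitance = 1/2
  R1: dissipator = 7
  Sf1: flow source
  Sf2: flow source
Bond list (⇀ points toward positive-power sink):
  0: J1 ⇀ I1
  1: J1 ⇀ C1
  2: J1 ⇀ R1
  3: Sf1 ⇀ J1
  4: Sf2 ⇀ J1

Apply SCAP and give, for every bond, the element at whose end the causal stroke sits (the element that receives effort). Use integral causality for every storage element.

#0 →I1
#1 →J1
#2 →R1
#3 →Sf1
#4 →Sf2

b3 →Sf1  (Sf1: flow source, stroke at near end)
b4 →Sf2  (Sf2 fixes flow; stroke at Sf2)
b0 →I1  (I1: I, integral causality)
b1 →J1  (C1 outputs effort q/C1)
b2 →R1  (J1: bond 1 brought effort, rest push out)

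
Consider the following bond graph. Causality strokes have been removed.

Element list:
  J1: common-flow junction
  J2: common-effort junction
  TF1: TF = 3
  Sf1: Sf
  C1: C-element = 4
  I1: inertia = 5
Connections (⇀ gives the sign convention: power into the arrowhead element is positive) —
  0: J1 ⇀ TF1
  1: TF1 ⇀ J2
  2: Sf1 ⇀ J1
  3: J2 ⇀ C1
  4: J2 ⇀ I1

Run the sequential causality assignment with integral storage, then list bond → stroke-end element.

bond 0 →J1
bond 1 →TF1
bond 2 →Sf1
bond 3 →J2
bond 4 →I1

β2 stroke→Sf1  (source Sf1 imposes f)
β0 stroke→J1  (J1: bond 2 brought flow, rest push out)
β1 stroke→TF1  (TF1 one-in-one-out from 0)
β3 stroke→J2  (C1: C, integral causality)
β4 stroke→I1  (common-e at J2 fixed by 3)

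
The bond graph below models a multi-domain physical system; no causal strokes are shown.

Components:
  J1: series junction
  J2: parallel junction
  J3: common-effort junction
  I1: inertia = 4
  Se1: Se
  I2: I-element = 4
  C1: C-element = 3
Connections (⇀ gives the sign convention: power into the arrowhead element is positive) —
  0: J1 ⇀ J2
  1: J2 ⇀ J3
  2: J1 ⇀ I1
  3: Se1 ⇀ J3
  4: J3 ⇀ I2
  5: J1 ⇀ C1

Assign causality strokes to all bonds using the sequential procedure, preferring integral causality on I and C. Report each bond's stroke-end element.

bond 3 →J3  (Se1 fixes effort; stroke away)
bond 1 →J2  (J3 effort already set via bond 3)
bond 4 →I2  (J3: bond 3 brought effort, rest push out)
bond 0 →J1  (J2 effort already set via bond 1)
bond 2 →I1  (I1 integral (f out))
bond 5 →J1  (J1: bond 2 brought flow, rest push out)

β0 |J1
β1 |J2
β2 |I1
β3 |J3
β4 |I2
β5 |J1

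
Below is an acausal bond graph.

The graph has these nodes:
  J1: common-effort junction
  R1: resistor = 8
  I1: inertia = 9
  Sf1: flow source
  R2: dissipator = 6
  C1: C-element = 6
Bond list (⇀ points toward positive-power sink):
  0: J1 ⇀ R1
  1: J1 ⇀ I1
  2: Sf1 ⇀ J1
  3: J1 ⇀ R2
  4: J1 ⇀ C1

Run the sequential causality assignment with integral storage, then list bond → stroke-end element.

β2 →Sf1  (Sf1: flow source, stroke at near end)
β1 →I1  (I1: I, integral causality)
β4 →J1  (prefer integral on C1)
β0 →R1  (common-e at J1 fixed by 4)
β3 →R2  (J1: bond 4 brought effort, rest push out)

#0 |R1
#1 |I1
#2 |Sf1
#3 |R2
#4 |J1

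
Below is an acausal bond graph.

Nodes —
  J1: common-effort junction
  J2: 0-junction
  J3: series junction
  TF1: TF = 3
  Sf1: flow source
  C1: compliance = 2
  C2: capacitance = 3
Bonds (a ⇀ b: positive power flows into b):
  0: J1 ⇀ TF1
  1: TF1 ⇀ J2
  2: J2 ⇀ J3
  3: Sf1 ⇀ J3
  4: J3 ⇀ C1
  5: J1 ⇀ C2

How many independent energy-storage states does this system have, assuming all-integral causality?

β3 stroke at Sf1  (Sf1: flow source, stroke at near end)
β2 stroke at J3  (common-f at J3 fixed by 3)
β4 stroke at J3  (common-f at J3 fixed by 3)
β1 stroke at J2  (closing 0-jn rule on J2)
β0 stroke at TF1  (TF1: transformer flips bond 1)
β5 stroke at J1  (closing 0-jn rule on J1)

2  (C1, C2 all integral)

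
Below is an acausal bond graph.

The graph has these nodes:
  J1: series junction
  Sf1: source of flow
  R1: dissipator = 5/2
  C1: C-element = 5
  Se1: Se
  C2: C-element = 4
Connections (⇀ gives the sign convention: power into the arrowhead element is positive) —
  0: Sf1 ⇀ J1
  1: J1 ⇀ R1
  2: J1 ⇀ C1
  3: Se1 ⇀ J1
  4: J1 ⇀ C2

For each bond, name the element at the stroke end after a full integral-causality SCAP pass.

#0 stroke at Sf1
#1 stroke at J1
#2 stroke at J1
#3 stroke at J1
#4 stroke at J1

#0 stroke→Sf1  (Sf1 fixes flow; stroke at Sf1)
#3 stroke→J1  (Se1 fixes effort; stroke away)
#1 stroke→J1  (J1: bond 0 brought flow, rest push out)
#2 stroke→J1  (1-jn J1 has f-setter on 0)
#4 stroke→J1  (J1: bond 0 brought flow, rest push out)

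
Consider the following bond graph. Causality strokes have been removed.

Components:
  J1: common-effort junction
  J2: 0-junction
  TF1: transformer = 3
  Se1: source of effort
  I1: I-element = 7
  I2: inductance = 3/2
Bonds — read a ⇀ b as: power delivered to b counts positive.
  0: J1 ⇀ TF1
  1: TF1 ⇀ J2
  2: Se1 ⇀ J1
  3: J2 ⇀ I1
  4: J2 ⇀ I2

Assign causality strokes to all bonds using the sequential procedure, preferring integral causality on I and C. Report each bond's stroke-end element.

#0 stroke→TF1
#1 stroke→J2
#2 stroke→J1
#3 stroke→I1
#4 stroke→I2

b2 →J1  (Se1: effort source, stroke at far end)
b0 →TF1  (J1: bond 2 brought effort, rest push out)
b1 →J2  (TF1 one-in-one-out from 0)
b3 →I1  (common-e at J2 fixed by 1)
b4 →I2  (0-jn J2 has e-setter on 1)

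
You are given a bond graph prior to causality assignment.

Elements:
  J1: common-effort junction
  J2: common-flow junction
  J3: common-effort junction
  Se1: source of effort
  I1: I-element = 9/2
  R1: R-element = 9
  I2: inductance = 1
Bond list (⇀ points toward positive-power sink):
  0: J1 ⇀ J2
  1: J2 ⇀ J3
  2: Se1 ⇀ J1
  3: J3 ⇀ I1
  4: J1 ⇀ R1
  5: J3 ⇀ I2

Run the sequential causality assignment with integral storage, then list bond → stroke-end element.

#2 →J1  (Se1: effort source, stroke at far end)
#0 →J2  (J1 effort already set via bond 2)
#4 →R1  (common-e at J1 fixed by 2)
#1 →J3  (closing 1-jn rule on J2)
#3 →I1  (common-e at J3 fixed by 1)
#5 →I2  (J3: bond 1 brought effort, rest push out)

bond 0 →J2
bond 1 →J3
bond 2 →J1
bond 3 →I1
bond 4 →R1
bond 5 →I2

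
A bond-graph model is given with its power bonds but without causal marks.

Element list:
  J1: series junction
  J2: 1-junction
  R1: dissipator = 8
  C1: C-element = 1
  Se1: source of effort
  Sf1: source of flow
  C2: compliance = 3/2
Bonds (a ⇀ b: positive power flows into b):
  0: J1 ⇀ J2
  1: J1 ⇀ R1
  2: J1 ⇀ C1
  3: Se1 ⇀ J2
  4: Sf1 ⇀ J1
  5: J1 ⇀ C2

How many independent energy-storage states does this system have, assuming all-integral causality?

bond 3 →J2  (source Se1 imposes e)
bond 4 →Sf1  (source Sf1 imposes f)
bond 0 →J1  (J1: bond 4 brought flow, rest push out)
bond 1 →J1  (J1: bond 4 brought flow, rest push out)
bond 2 →J1  (J1 flow already set via bond 4)
bond 5 →J1  (J1 flow already set via bond 4)

2  (C1, C2 all integral)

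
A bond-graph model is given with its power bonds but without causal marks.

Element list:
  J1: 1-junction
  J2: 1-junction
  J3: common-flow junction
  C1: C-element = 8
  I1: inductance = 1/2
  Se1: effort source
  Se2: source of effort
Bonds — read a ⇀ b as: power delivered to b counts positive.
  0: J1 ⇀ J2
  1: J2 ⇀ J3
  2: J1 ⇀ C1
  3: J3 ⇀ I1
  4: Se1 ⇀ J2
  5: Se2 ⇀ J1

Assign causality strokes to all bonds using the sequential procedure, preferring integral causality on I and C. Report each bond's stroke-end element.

#4 stroke at J2  (Se1: effort source, stroke at far end)
#5 stroke at J1  (Se2: effort source, stroke at far end)
#2 stroke at J1  (C1 outputs effort q/C1)
#0 stroke at J2  (J1 needs exactly one f-in)
#1 stroke at J3  (only one flow-in slot at J2)
#3 stroke at I1  (J3: last free bond brings flow in)

β0 |J2
β1 |J3
β2 |J1
β3 |I1
β4 |J2
β5 |J1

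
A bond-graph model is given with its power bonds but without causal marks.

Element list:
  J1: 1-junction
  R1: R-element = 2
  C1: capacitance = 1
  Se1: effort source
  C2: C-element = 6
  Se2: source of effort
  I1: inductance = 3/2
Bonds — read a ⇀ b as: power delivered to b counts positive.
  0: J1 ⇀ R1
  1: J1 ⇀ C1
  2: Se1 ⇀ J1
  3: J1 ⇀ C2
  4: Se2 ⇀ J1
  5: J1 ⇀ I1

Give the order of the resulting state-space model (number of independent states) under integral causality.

3  (C1, C2, I1 all integral)

b2 stroke at J1  (Se1 fixes effort; stroke away)
b4 stroke at J1  (Se2 (Se) sets effort on bond)
b1 stroke at J1  (C1: C, integral causality)
b3 stroke at J1  (prefer integral on C2)
b5 stroke at I1  (I1 integral (f out))
b0 stroke at J1  (J1: bond 5 brought flow, rest push out)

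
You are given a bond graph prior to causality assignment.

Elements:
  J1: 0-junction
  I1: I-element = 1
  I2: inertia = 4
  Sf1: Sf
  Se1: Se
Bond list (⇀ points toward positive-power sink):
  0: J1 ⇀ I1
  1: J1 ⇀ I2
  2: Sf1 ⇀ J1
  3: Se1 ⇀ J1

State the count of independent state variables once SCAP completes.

b2 →Sf1  (source Sf1 imposes f)
b3 →J1  (Se1: effort source, stroke at far end)
b0 →I1  (J1: bond 3 brought effort, rest push out)
b1 →I2  (common-e at J1 fixed by 3)

2  (I1, I2 all integral)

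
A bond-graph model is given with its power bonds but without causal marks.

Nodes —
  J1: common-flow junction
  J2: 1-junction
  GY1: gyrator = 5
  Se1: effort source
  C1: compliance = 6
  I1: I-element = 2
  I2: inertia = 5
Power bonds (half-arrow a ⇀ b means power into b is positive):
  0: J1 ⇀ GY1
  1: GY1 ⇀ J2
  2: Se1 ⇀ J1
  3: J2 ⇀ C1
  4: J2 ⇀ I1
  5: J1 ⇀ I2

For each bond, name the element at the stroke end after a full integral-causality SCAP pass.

β2 |J1  (Se1 fixes effort; stroke away)
β3 |J2  (C1 integral (e out))
β4 |I1  (prefer integral on I1)
β1 |J2  (J2: bond 4 brought flow, rest push out)
β0 |J1  (GY GY1: same side as bond 1)
β5 |I2  (J1 needs exactly one f-in)

β0 →J1
β1 →J2
β2 →J1
β3 →J2
β4 →I1
β5 →I2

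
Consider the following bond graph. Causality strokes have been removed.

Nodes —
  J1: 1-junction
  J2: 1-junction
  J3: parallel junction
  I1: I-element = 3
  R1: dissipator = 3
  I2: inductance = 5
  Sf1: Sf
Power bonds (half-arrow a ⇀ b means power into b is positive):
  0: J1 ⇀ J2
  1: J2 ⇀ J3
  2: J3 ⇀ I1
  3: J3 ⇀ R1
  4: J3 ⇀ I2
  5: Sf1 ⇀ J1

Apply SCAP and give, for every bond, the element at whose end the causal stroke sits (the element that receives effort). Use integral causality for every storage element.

#5 |Sf1  (Sf1: flow source, stroke at near end)
#0 |J1  (J1: bond 5 brought flow, rest push out)
#1 |J2  (J2: bond 0 brought flow, rest push out)
#2 |I1  (prefer integral on I1)
#4 |I2  (I2: I, integral causality)
#3 |J3  (J3 needs exactly one e-in)

b0 stroke at J1
b1 stroke at J2
b2 stroke at I1
b3 stroke at J3
b4 stroke at I2
b5 stroke at Sf1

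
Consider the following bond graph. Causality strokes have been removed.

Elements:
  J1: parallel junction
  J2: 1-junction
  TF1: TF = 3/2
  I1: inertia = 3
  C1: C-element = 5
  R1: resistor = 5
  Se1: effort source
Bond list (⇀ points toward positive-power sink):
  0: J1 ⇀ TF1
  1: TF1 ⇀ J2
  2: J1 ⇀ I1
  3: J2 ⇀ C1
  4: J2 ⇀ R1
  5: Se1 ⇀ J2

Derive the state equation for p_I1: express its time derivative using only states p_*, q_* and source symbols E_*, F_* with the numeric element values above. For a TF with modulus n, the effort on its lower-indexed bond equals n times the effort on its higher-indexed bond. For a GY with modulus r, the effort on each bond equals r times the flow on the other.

dp_I1/dt = -3*E_Se1/2 - 15*p_I1/4 + 3*q_C1/10

β5 →J2  (Se1 (Se) sets effort on bond)
β2 →I1  (I1 outputs flow p/I1)
β0 →J1  (only one effort-in slot at J1)
β1 →TF1  (TF1 one-in-one-out from 0)
β3 →J2  (J2 flow already set via bond 1)
β4 →J2  (J2 flow already set via bond 1)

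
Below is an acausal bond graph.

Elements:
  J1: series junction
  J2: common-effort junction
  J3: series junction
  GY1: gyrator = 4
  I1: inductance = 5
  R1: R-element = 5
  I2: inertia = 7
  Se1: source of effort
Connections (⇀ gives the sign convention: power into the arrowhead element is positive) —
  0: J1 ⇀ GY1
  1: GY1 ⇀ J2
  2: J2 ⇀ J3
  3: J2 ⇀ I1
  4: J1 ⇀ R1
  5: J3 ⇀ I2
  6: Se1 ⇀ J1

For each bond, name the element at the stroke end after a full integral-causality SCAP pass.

β0 →J1
β1 →J2
β2 →J3
β3 →I1
β4 →R1
β5 →I2
β6 →J1

b6 →J1  (Se1 fixes effort; stroke away)
b3 →I1  (prefer integral on I1)
b5 →I2  (prefer integral on I2)
b2 →J3  (J3 flow already set via bond 5)
b1 →J2  (closing 0-jn rule on J2)
b0 →J1  (GY1: gyrator matches bond 1)
b4 →R1  (J1: last free bond brings flow in)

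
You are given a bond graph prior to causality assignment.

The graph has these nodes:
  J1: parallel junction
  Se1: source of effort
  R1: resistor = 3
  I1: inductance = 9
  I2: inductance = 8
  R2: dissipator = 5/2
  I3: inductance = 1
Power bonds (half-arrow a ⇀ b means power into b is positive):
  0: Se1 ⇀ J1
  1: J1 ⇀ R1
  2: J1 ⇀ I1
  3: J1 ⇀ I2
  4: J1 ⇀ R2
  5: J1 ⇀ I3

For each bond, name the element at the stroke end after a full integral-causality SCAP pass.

β0 |J1
β1 |R1
β2 |I1
β3 |I2
β4 |R2
β5 |I3

b0 |J1  (source Se1 imposes e)
b1 |R1  (J1 effort already set via bond 0)
b2 |I1  (0-jn J1 has e-setter on 0)
b3 |I2  (J1 effort already set via bond 0)
b4 |R2  (J1 effort already set via bond 0)
b5 |I3  (common-e at J1 fixed by 0)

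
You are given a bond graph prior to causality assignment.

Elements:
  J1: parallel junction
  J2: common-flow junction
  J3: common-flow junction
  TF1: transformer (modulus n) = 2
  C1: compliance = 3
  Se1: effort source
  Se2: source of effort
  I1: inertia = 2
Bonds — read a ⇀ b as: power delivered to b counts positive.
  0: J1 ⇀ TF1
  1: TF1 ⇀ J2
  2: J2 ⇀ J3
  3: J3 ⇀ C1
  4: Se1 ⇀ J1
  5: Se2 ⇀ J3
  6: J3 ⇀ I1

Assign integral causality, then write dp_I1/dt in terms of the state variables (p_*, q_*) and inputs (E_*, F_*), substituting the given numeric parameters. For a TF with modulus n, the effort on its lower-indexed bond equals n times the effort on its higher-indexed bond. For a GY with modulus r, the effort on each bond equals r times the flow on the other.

β4 |J1  (Se1 fixes effort; stroke away)
β5 |J3  (source Se2 imposes e)
β0 |TF1  (J1: bond 4 brought effort, rest push out)
β1 |J2  (through TF1, causality passes straight; one stroke at TF1)
β2 |J3  (J2: last free bond brings flow in)
β3 |J3  (C1: C, integral causality)
β6 |I1  (closing 1-jn rule on J3)

dp_I1/dt = E_Se1/2 + E_Se2 - q_C1/3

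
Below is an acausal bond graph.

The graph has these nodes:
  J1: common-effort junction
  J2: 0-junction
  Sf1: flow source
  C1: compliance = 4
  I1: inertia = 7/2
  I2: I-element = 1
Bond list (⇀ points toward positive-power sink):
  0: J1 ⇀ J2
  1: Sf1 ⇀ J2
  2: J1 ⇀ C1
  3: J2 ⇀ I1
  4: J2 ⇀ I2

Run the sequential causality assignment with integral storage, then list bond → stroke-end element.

b0 stroke→J2
b1 stroke→Sf1
b2 stroke→J1
b3 stroke→I1
b4 stroke→I2

bond 1 stroke at Sf1  (Sf1 fixes flow; stroke at Sf1)
bond 2 stroke at J1  (C1 outputs effort q/C1)
bond 0 stroke at J2  (J1: bond 2 brought effort, rest push out)
bond 3 stroke at I1  (common-e at J2 fixed by 0)
bond 4 stroke at I2  (J2: bond 0 brought effort, rest push out)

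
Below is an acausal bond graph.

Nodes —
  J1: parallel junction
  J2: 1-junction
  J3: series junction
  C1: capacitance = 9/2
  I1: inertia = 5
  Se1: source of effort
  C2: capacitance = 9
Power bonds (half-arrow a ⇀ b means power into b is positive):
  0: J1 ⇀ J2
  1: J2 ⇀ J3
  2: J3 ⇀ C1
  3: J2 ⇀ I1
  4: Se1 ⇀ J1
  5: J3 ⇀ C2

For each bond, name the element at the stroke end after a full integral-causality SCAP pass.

bond 0 stroke at J2
bond 1 stroke at J2
bond 2 stroke at J3
bond 3 stroke at I1
bond 4 stroke at J1
bond 5 stroke at J3

β4 stroke→J1  (Se1: effort source, stroke at far end)
β0 stroke→J2  (0-jn J1 has e-setter on 4)
β2 stroke→J3  (prefer integral on C1)
β3 stroke→I1  (I1 outputs flow p/I1)
β1 stroke→J2  (1-jn J2 has f-setter on 3)
β5 stroke→J3  (common-f at J3 fixed by 1)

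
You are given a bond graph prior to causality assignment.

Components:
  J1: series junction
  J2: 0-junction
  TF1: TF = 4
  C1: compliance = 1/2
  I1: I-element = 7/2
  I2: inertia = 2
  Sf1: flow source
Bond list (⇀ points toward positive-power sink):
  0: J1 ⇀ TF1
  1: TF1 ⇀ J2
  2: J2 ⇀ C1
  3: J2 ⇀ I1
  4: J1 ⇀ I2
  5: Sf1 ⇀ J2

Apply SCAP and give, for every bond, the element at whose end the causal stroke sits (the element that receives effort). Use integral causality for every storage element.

bond 0 |J1
bond 1 |TF1
bond 2 |J2
bond 3 |I1
bond 4 |I2
bond 5 |Sf1

bond 5 stroke→Sf1  (Sf1: flow source, stroke at near end)
bond 2 stroke→J2  (C1 outputs effort q/C1)
bond 1 stroke→TF1  (J2: bond 2 brought effort, rest push out)
bond 3 stroke→I1  (J2 effort already set via bond 2)
bond 0 stroke→J1  (TF1 one-in-one-out from 1)
bond 4 stroke→I2  (closing 1-jn rule on J1)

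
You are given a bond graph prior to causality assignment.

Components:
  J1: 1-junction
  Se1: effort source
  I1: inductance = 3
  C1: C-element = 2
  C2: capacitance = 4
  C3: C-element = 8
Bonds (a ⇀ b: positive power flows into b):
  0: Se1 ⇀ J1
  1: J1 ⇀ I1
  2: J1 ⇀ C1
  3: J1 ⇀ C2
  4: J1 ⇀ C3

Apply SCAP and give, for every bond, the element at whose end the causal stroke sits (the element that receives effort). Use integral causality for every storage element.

β0 stroke→J1
β1 stroke→I1
β2 stroke→J1
β3 stroke→J1
β4 stroke→J1

#0 stroke→J1  (Se1: effort source, stroke at far end)
#1 stroke→I1  (I1: I, integral causality)
#2 stroke→J1  (J1: bond 1 brought flow, rest push out)
#3 stroke→J1  (common-f at J1 fixed by 1)
#4 stroke→J1  (J1: bond 1 brought flow, rest push out)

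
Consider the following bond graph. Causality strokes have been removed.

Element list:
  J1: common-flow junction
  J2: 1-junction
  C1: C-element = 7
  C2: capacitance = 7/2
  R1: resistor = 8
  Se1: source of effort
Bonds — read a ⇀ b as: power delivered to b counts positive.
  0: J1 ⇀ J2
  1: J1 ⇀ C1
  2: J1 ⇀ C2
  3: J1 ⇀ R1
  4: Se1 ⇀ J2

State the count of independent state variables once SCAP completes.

b4 stroke→J2  (Se1: effort source, stroke at far end)
b0 stroke→J1  (only one flow-in slot at J2)
b1 stroke→J1  (C1: C, integral causality)
b2 stroke→J1  (prefer integral on C2)
b3 stroke→R1  (J1: last free bond brings flow in)

2  (C1, C2 all integral)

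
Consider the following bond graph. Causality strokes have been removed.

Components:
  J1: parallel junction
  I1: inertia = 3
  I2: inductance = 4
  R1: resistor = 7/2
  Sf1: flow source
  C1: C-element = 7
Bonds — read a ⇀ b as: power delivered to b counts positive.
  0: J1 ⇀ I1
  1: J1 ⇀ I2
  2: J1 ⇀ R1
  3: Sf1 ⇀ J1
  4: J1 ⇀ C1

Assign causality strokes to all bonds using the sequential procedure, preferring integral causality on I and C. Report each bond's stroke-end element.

b3 |Sf1  (source Sf1 imposes f)
b0 |I1  (I1 outputs flow p/I1)
b1 |I2  (I2: I, integral causality)
b4 |J1  (C1 outputs effort q/C1)
b2 |R1  (0-jn J1 has e-setter on 4)

b0 stroke→I1
b1 stroke→I2
b2 stroke→R1
b3 stroke→Sf1
b4 stroke→J1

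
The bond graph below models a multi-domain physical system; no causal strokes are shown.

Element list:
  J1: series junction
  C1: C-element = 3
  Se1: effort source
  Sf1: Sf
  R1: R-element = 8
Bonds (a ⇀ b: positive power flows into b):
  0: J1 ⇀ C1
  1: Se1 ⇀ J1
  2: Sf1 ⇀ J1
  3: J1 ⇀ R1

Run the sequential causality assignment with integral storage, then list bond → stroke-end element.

β1 stroke at J1  (source Se1 imposes e)
β2 stroke at Sf1  (Sf1 fixes flow; stroke at Sf1)
β0 stroke at J1  (J1: bond 2 brought flow, rest push out)
β3 stroke at J1  (J1: bond 2 brought flow, rest push out)

b0 stroke→J1
b1 stroke→J1
b2 stroke→Sf1
b3 stroke→J1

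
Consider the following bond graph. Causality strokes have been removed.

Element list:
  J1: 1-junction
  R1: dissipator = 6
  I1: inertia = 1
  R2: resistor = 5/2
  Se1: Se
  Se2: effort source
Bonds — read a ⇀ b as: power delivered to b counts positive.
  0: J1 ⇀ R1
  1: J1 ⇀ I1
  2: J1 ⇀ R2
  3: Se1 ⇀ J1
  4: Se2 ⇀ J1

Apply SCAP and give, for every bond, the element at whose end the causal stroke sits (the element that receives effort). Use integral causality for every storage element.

b3 |J1  (source Se1 imposes e)
b4 |J1  (Se2 (Se) sets effort on bond)
b1 |I1  (I1 outputs flow p/I1)
b0 |J1  (1-jn J1 has f-setter on 1)
b2 |J1  (1-jn J1 has f-setter on 1)

b0 |J1
b1 |I1
b2 |J1
b3 |J1
b4 |J1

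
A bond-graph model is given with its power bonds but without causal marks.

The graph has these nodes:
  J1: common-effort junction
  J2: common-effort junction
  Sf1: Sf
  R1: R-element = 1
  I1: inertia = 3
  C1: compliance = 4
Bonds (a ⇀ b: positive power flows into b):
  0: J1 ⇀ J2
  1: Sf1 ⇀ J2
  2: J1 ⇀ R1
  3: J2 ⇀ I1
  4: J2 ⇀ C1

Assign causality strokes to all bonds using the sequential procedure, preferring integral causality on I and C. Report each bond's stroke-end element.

#0 stroke→J1
#1 stroke→Sf1
#2 stroke→R1
#3 stroke→I1
#4 stroke→J2

#1 stroke at Sf1  (Sf1 (Sf) sets flow on bond)
#3 stroke at I1  (I1 outputs flow p/I1)
#4 stroke at J2  (prefer integral on C1)
#0 stroke at J1  (0-jn J2 has e-setter on 4)
#2 stroke at R1  (J1: bond 0 brought effort, rest push out)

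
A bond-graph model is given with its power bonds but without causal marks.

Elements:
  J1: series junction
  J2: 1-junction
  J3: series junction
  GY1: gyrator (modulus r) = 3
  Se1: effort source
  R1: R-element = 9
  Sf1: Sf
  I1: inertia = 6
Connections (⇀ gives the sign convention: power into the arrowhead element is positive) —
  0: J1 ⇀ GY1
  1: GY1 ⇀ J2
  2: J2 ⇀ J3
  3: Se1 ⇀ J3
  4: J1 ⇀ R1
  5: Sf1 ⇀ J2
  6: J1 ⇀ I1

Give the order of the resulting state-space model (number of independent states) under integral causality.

b3 |J3  (Se1: effort source, stroke at far end)
b5 |Sf1  (Sf1 fixes flow; stroke at Sf1)
b1 |J2  (J2 flow already set via bond 5)
b2 |J2  (1-jn J2 has f-setter on 5)
b0 |J1  (GY1: gyrator matches bond 1)
b6 |I1  (I1 outputs flow p/I1)
b4 |J1  (1-jn J1 has f-setter on 6)

1  (I1 all integral)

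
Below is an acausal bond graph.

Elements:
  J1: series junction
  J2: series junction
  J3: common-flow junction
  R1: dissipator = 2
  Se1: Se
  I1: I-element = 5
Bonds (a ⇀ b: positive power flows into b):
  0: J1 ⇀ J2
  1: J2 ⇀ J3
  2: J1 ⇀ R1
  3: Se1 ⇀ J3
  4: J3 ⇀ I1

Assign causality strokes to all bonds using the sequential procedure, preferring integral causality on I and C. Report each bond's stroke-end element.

#3 stroke at J3  (source Se1 imposes e)
#4 stroke at I1  (prefer integral on I1)
#1 stroke at J3  (J3 flow already set via bond 4)
#0 stroke at J2  (J2 flow already set via bond 1)
#2 stroke at J1  (J1: bond 0 brought flow, rest push out)

#0 |J2
#1 |J3
#2 |J1
#3 |J3
#4 |I1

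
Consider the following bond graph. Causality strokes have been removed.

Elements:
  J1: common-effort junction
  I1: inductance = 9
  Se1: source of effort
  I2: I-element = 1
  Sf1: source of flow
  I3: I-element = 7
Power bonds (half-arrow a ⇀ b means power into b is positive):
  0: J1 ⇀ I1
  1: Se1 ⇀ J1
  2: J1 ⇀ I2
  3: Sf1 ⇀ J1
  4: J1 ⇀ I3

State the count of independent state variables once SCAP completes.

3  (I1, I2, I3 all integral)

β1 stroke→J1  (source Se1 imposes e)
β3 stroke→Sf1  (Sf1 (Sf) sets flow on bond)
β0 stroke→I1  (0-jn J1 has e-setter on 1)
β2 stroke→I2  (J1: bond 1 brought effort, rest push out)
β4 stroke→I3  (common-e at J1 fixed by 1)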